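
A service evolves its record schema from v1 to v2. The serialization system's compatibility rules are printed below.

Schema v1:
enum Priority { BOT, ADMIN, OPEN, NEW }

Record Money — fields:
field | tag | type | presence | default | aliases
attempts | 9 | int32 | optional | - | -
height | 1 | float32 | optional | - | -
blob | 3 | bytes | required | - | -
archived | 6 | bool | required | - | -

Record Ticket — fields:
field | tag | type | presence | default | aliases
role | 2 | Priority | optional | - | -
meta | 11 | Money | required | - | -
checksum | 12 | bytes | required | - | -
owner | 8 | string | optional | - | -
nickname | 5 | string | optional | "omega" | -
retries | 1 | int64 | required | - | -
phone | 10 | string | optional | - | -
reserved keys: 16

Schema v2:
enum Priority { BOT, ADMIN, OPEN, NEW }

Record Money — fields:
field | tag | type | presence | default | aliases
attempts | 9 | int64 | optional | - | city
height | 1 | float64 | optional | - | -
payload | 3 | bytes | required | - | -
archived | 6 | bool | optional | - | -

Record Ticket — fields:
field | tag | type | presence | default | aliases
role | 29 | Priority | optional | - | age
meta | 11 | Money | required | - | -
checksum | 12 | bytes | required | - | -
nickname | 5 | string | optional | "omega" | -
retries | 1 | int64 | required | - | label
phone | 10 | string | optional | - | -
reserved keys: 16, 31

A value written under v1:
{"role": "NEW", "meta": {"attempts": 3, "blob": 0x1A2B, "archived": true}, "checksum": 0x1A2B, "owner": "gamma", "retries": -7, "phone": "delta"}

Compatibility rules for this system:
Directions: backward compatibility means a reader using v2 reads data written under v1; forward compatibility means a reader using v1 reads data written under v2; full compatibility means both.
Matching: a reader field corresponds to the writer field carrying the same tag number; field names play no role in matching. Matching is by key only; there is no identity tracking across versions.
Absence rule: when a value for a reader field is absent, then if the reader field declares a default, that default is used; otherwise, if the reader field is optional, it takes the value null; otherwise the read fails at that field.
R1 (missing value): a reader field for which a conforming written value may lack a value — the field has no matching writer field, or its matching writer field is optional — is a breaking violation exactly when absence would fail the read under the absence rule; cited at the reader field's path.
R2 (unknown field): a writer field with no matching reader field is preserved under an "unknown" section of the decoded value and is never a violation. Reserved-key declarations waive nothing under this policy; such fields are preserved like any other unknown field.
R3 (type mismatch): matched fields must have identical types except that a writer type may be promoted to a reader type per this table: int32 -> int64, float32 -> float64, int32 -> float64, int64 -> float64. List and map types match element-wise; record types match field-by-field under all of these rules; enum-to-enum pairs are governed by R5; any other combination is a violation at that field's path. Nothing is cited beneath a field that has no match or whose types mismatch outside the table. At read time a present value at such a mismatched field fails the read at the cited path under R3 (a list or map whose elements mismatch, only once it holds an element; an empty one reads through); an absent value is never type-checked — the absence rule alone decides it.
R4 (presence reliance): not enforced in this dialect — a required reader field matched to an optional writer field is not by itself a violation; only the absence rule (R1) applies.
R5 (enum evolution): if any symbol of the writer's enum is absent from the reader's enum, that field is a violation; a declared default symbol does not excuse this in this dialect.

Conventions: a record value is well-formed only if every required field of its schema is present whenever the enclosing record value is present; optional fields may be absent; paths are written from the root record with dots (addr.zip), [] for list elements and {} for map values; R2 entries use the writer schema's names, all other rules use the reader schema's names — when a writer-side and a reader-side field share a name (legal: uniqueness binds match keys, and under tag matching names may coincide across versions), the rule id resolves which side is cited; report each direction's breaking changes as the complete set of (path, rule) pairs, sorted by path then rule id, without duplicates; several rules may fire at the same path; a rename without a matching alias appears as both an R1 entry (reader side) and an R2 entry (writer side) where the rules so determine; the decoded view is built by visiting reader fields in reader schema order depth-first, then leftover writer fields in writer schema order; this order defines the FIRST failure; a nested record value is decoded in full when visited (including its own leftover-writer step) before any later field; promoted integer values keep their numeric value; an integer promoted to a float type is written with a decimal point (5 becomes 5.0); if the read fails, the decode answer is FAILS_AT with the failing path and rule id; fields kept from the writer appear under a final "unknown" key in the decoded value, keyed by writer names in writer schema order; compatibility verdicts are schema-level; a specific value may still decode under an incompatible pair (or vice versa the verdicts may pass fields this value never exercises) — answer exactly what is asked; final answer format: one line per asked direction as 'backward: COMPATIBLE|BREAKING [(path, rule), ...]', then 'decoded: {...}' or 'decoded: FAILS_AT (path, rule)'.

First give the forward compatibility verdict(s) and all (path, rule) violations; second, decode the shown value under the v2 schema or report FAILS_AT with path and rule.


the writer's type comes first in each Ticket pair
forward pass over Ticket, reader schema v1, writer schema v2:
  role: no writer match
  meta: Money -> Money, writer required; from meta
  checksum: bytes -> bytes, writer required; from checksum
  owner: no writer match
  nickname: string -> string, writer optional; from nickname
  retries: int64 -> int64, writer required; from retries
  phone: string -> string, writer optional; from phone
  writer field role has no reader counterpart
  meta.attempts: int64 -> int32, writer optional; from meta.attempts
  meta.height: float64 -> float32, writer optional; from meta.height
  meta.blob: bytes -> bytes, writer required; from meta.payload
  meta.archived: bool -> bool, writer optional; from meta.archived
  rule R1 violated at meta.archived
  rule R3 violated at meta.attempts
  rule R3 violated at meta.height
  => forward verdict for Ticket: BREAKING, 3 violation(s)
decoding the Ticket value with the v2 reader:
  role := null (not supplied -> null)
  meta.attempts := 3 (int32 -> int64)
  meta.height := null (not supplied -> null)
  meta.payload := 0x1A2B (from writer blob)
  meta.archived := true
  checksum := 0x1A2B
  nickname := "omega" (no value, default fills)
  retries := -7
  phone := "delta"
  writer role: kept under "unknown"
  writer owner: kept under "unknown"
  => decoded: {"role": null, "meta": {"attempts": 3, "height": null, "payload": 0x1A2B, "archived": true}, "checksum": 0x1A2B, "nickname": "omega", "retries": -7, "phone": "delta", "unknown": {"role": "NEW", "owner": "gamma"}}

forward: BREAKING [(meta.archived, R1), (meta.attempts, R3), (meta.height, R3)]; decoded: {"role": null, "meta": {"attempts": 3, "height": null, "payload": 0x1A2B, "archived": true}, "checksum": 0x1A2B, "nickname": "omega", "retries": -7, "phone": "delta", "unknown": {"role": "NEW", "owner": "gamma"}}


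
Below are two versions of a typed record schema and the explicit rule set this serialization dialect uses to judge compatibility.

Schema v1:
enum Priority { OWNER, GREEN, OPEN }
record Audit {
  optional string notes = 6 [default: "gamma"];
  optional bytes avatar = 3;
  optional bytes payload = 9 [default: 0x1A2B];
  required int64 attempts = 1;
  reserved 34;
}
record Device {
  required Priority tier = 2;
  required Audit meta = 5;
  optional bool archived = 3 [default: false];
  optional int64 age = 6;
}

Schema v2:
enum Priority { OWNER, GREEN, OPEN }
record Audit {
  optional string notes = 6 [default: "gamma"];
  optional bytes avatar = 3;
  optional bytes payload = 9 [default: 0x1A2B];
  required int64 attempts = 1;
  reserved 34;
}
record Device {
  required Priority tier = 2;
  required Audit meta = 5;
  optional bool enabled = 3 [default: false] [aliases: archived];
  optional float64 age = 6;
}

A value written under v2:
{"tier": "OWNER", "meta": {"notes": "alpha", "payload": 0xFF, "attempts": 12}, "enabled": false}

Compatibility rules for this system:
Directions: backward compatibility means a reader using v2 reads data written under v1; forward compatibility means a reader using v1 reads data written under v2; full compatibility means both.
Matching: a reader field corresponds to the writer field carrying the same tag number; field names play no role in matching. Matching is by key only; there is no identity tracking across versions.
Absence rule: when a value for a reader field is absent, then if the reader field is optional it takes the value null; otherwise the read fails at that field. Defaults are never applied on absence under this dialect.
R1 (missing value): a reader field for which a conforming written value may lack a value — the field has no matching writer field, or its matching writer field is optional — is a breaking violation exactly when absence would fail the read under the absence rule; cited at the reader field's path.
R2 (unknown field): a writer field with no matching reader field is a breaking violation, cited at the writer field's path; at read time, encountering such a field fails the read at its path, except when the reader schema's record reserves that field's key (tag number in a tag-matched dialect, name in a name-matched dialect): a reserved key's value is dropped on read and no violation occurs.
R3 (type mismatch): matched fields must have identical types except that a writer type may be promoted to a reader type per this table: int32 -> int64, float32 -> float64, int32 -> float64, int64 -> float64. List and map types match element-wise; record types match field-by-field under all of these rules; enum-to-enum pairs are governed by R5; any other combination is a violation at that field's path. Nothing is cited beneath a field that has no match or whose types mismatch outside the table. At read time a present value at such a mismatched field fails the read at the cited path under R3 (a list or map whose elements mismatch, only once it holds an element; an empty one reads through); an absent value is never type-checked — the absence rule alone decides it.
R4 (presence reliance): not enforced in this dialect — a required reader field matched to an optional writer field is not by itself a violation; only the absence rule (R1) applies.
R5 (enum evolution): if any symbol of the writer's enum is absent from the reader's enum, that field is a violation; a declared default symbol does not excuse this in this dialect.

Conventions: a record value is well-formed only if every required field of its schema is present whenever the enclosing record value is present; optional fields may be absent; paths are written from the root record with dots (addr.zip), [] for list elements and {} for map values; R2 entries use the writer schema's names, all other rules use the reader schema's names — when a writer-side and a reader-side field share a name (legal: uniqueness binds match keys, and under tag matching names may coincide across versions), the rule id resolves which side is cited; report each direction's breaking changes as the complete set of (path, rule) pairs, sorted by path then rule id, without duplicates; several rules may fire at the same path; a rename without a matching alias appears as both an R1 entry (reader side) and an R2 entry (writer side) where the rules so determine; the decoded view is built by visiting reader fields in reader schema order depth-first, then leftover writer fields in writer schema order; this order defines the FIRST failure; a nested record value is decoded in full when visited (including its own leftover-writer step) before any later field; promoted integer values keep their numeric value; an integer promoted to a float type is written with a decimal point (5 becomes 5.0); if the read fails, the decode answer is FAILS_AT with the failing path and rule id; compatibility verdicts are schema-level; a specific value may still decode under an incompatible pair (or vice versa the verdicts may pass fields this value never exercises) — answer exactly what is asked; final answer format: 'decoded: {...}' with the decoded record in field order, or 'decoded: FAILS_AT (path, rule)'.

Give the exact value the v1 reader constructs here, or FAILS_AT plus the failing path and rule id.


decoded: {"tier": "OWNER", "meta": {"notes": "alpha", "avatar": null, "payload": 0xFF, "attempts": 12}, "archived": false, "age": null}

arrows below run writer -> reader for Device
decode (reader v1):
  tier := "OWNER"
  meta.notes := "alpha"
  meta.avatar := null (not supplied -> null)
  meta.payload := 0xFF
  meta.attempts := 12
  archived := false (from writer enabled)
  age := null (not supplied -> null)
  => decoded: {"tier": "OWNER", "meta": {"notes": "alpha", "avatar": null, "payload": 0xFF, "attempts": 12}, "archived": false, "age": null}
the other Device changes do not affect what is asked:
  renamed field archived to enabled in record Device (alias archived declared on the renamed field) -> no rule fires on it and the decoded Device view is identical with or without it
  field age in record Device: type int64 changed to float64 -> schema-level compatibility only; this Device value's decode is unchanged


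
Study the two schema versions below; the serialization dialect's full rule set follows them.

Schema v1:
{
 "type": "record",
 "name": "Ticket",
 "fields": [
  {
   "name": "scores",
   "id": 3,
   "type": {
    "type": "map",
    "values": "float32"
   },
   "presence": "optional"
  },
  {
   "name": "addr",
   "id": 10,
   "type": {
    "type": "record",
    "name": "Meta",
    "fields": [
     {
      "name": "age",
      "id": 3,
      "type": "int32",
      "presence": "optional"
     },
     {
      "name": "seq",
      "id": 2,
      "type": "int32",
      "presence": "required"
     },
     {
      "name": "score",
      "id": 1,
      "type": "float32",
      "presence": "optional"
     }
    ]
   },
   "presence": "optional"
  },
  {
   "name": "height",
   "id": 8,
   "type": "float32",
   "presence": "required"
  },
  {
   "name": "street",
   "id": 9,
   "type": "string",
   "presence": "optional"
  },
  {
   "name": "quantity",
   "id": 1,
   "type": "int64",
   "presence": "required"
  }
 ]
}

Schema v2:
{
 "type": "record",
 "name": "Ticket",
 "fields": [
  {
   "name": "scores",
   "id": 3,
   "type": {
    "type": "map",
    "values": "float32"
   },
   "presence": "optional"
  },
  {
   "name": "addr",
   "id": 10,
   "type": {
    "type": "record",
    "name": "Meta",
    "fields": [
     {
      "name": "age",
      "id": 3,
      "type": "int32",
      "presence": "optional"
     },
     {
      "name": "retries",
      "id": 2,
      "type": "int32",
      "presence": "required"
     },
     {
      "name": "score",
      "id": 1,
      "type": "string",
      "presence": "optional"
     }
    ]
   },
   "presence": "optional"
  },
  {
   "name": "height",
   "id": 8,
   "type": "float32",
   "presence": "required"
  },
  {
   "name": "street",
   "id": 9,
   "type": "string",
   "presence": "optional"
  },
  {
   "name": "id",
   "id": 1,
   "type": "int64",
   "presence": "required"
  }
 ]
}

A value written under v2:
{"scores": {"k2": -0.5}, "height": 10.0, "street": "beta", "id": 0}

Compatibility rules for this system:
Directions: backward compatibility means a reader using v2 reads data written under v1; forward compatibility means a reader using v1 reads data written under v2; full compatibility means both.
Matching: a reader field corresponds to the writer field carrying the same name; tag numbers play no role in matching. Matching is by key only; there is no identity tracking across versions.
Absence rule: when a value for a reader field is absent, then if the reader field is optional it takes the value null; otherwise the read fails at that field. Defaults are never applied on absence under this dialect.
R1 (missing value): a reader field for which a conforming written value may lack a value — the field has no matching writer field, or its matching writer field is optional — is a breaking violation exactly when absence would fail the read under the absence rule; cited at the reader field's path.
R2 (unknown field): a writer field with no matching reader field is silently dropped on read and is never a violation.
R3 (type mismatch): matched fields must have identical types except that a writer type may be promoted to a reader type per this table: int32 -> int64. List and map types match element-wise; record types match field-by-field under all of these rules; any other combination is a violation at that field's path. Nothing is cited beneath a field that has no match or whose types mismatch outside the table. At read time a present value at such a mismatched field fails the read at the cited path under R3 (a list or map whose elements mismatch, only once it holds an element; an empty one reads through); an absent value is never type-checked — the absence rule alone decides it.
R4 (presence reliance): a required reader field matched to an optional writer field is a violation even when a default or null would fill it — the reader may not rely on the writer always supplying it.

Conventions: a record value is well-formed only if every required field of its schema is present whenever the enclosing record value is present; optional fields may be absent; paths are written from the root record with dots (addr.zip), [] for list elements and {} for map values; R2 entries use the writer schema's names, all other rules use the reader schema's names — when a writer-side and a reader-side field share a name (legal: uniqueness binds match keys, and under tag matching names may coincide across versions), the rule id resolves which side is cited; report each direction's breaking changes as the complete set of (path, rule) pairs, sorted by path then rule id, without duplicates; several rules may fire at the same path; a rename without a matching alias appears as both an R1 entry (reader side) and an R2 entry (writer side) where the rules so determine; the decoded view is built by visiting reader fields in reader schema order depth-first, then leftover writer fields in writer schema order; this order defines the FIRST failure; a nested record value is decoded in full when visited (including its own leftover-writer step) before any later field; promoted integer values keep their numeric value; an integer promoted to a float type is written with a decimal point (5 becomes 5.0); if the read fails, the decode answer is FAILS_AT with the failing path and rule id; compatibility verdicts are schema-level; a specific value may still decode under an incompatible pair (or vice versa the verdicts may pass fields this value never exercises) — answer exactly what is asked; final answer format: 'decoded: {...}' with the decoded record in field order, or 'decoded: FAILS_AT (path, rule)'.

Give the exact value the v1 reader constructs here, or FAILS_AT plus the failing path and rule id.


decoded: FAILS_AT (quantity, R1)

each type pair in Ticket: writer, then reader
decode walk for Ticket under reader schema v1:
  scores := {"k2": -0.5}
  addr := null (not supplied -> null)
  height := 10.0
  street := "beta"
  read fails at quantity under R1 (no fill)
  => FAILS_AT (quantity, R1)
the rest of the Ticket diff is inert for this question:
  field score in record Meta: type float32 changed to string -> changes Ticket's schema-level verdicts only — the decode of this value is the same
  renamed field seq to retries in record Meta -> changes Ticket's schema-level verdicts only — the decode of this value is the same


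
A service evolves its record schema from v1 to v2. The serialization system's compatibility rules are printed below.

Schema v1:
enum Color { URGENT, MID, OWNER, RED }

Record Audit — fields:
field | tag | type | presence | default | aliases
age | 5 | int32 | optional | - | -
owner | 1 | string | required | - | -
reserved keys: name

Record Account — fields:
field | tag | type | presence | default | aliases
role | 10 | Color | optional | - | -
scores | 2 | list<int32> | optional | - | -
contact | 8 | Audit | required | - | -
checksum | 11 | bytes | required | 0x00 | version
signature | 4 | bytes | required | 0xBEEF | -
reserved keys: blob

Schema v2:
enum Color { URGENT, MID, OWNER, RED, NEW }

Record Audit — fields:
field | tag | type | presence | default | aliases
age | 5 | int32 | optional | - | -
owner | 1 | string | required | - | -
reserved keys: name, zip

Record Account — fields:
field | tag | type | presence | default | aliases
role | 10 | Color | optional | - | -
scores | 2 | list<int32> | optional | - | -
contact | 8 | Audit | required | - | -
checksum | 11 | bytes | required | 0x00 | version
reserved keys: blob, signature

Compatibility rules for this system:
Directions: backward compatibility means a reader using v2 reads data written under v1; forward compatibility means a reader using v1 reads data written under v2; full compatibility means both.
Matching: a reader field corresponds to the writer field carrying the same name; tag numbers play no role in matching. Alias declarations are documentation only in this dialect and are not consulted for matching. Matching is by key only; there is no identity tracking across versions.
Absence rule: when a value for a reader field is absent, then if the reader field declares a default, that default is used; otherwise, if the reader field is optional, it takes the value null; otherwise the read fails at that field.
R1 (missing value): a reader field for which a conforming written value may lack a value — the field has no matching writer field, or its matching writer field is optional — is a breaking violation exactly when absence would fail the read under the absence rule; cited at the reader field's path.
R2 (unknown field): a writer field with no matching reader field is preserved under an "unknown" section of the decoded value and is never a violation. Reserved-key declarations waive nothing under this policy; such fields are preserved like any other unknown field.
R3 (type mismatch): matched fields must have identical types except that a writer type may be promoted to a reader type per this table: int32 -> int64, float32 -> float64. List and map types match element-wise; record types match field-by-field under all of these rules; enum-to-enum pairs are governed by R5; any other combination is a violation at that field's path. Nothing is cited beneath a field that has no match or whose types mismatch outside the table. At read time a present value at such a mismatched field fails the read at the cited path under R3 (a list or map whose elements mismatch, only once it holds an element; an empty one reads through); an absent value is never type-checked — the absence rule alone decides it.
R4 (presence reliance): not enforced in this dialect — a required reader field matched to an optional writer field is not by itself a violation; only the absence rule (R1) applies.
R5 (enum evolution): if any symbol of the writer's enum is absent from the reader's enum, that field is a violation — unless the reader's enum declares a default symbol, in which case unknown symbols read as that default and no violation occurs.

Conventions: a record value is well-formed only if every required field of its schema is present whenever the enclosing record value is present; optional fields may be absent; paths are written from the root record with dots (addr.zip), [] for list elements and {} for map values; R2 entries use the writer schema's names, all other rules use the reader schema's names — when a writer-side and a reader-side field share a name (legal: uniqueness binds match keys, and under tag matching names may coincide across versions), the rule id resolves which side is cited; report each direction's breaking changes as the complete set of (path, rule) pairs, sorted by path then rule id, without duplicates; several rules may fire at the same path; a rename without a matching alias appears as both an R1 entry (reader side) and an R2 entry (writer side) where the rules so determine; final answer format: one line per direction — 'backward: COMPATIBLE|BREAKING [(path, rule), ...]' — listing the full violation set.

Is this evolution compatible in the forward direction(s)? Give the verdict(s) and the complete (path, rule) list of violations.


each type pair in Account: writer, then reader
forward pass over Account, reader schema v1, writer schema v2:
  role: Color -> Color, writer optional; from role
  scores: list<int32> -> list<int32>, writer optional; from scores
  contact: Audit -> Audit, writer required; from contact
  checksum: bytes -> bytes, writer required; from checksum
  signature: no writer-side match
  contact.age: int32 -> int32, writer optional; from contact.age
  contact.owner: string -> string, writer required; from contact.owner
  breaking: (role, R5)
  forward on Account therefore BREAKING (1)
the other Account changes do not affect what is asked:
  removed field signature from record Account (its key "signature" joins the reserved list) -> no rule fires on it in Account's dialect; the asked verdict holds

forward: BREAKING [(role, R5)]


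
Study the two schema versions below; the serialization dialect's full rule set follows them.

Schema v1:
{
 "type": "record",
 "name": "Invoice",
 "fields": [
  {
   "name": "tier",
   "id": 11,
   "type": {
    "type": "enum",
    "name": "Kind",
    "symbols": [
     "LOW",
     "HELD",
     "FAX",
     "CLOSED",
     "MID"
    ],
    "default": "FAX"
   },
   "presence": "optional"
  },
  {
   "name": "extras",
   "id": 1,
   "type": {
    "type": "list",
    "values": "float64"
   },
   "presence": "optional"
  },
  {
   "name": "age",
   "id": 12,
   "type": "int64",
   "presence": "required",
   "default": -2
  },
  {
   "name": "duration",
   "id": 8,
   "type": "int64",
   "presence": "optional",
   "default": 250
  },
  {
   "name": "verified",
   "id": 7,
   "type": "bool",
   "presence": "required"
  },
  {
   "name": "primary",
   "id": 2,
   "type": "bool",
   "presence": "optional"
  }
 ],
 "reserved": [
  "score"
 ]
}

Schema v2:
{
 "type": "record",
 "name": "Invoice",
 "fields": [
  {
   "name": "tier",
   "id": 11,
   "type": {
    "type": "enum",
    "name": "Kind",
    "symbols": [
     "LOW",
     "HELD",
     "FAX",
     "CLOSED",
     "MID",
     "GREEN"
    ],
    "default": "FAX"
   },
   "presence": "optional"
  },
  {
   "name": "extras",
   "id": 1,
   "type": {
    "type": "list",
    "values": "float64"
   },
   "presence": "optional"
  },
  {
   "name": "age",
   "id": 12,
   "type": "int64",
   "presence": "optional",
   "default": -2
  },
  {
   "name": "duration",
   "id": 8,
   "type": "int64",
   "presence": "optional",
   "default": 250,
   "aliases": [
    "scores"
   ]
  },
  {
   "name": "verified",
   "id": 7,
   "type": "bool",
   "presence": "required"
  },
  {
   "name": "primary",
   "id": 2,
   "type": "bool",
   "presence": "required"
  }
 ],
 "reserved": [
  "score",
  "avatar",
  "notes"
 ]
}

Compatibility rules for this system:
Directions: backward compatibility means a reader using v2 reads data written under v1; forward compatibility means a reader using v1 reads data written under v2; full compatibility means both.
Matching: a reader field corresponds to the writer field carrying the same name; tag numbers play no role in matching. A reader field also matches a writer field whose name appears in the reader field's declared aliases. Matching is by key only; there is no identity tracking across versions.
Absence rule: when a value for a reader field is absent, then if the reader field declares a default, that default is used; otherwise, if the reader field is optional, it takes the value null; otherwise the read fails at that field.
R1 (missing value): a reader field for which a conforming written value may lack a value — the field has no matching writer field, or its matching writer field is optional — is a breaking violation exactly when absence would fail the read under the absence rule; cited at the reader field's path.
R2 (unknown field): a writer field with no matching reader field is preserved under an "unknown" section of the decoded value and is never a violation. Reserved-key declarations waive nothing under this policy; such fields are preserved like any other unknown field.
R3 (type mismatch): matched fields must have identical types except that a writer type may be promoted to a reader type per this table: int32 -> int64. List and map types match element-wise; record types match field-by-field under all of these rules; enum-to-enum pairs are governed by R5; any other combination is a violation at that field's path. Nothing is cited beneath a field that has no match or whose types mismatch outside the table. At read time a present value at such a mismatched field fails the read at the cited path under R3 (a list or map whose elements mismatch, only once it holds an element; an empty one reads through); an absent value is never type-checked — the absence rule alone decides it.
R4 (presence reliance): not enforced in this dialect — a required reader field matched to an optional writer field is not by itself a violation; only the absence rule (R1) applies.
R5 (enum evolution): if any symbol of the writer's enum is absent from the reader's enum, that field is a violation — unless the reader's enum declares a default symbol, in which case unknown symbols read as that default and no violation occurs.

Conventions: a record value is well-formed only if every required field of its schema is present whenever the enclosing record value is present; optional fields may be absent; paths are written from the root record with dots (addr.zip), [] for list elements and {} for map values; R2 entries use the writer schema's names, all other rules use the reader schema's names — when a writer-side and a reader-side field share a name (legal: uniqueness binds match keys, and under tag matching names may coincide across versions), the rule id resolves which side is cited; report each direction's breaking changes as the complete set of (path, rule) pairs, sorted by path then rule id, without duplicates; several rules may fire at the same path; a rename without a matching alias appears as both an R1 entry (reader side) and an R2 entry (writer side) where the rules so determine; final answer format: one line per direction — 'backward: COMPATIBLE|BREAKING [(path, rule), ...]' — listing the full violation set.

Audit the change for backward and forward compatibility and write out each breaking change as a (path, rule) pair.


backward: BREAKING [(primary, R1)]; forward: COMPATIBLE []

the writer's type comes first in each Invoice pair
backward pass over Invoice, reader schema v2, writer schema v1:
  tier: Kind -> Kind, writer optional; from tier
  extras: list<float64> -> list<float64>, writer optional; from extras
  age: int64 -> int64, writer required; from age
  duration: int64 -> int64, writer optional; from duration
  verified: bool -> bool, writer required; from verified
  primary: bool -> bool, writer optional; from primary
  breaking: (primary, R1)
  => backward verdict for Invoice: BREAKING, 1 violation(s)
forward pass over Invoice, reader schema v1, writer schema v2:
  tier: Kind -> Kind, writer optional; from tier
  extras: list<float64> -> list<float64>, writer optional; from extras
  age: int64 -> int64, writer optional; from age
  duration: int64 -> int64, writer optional; from duration
  verified: bool -> bool, writer required; from verified
  primary: bool -> bool, writer required; from primary
  => forward: COMPATIBLE


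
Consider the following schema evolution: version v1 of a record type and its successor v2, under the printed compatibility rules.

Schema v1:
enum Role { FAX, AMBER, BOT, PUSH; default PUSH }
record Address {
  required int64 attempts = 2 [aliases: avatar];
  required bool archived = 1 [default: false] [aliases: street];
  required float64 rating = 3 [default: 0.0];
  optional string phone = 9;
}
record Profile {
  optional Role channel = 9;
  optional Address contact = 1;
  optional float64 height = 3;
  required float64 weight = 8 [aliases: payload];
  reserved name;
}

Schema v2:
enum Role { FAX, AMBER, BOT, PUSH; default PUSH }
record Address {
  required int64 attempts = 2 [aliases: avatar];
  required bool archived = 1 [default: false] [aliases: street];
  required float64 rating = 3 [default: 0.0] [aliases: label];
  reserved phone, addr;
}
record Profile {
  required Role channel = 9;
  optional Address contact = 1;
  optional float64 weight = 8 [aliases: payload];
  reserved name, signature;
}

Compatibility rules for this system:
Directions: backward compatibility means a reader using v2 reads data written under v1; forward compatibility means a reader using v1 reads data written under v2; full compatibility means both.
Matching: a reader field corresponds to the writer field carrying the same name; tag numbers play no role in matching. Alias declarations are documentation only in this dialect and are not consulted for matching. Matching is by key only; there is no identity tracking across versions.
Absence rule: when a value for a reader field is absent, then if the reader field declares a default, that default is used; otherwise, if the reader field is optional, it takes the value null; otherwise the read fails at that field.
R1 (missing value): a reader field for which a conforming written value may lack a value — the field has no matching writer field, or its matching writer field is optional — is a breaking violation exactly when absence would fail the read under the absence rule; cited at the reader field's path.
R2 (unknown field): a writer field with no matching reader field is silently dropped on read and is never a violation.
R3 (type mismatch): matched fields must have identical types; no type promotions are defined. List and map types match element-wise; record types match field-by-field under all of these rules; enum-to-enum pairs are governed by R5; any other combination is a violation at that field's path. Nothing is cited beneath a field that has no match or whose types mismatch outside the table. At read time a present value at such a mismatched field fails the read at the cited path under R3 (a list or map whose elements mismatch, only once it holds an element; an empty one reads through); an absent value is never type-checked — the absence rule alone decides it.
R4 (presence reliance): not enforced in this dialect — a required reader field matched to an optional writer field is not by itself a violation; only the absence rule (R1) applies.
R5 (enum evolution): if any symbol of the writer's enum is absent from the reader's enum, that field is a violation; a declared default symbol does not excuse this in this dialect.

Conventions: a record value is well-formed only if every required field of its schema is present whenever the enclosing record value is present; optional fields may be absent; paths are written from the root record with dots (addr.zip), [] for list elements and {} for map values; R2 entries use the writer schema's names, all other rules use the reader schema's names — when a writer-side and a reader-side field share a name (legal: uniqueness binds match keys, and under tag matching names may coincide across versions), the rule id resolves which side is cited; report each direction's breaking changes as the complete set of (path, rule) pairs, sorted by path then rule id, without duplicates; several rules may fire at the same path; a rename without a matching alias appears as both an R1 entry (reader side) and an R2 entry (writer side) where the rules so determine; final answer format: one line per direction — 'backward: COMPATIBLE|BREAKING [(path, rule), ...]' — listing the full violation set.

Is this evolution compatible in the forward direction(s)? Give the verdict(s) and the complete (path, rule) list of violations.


forward: BREAKING [(weight, R1)]

in Profile below, arrows point writer -> reader
forward pass over Profile, reader schema v1, writer schema v2:
  channel: paired with writer channel (Role -> Role; writer required)
  contact: paired with writer contact (Address -> Address; writer optional)
  height has no writer counterpart
  weight: paired with writer weight (float64 -> float64; writer optional)
  contact.attempts: paired with writer contact.attempts (int64 -> int64; writer required)
  contact.archived: paired with writer contact.archived (bool -> bool; writer required)
  contact.rating: paired with writer contact.rating (float64 -> float64; writer required)
  contact.phone has no writer counterpart
  breaking: (weight, R1)
  forward on Profile therefore BREAKING (1)
checking off the Profile differences that do not matter here:
  removed field phone from record Address (its key "phone" joins the reserved list) -> fires no rule on Profile, leaving the asked answer as it is
  removed field height from record Profile -> fires no rule on Profile, leaving the asked answer as it is
  field channel in record Profile: optional changed to required -> fires only in the backward direction of Profile, which is not asked here


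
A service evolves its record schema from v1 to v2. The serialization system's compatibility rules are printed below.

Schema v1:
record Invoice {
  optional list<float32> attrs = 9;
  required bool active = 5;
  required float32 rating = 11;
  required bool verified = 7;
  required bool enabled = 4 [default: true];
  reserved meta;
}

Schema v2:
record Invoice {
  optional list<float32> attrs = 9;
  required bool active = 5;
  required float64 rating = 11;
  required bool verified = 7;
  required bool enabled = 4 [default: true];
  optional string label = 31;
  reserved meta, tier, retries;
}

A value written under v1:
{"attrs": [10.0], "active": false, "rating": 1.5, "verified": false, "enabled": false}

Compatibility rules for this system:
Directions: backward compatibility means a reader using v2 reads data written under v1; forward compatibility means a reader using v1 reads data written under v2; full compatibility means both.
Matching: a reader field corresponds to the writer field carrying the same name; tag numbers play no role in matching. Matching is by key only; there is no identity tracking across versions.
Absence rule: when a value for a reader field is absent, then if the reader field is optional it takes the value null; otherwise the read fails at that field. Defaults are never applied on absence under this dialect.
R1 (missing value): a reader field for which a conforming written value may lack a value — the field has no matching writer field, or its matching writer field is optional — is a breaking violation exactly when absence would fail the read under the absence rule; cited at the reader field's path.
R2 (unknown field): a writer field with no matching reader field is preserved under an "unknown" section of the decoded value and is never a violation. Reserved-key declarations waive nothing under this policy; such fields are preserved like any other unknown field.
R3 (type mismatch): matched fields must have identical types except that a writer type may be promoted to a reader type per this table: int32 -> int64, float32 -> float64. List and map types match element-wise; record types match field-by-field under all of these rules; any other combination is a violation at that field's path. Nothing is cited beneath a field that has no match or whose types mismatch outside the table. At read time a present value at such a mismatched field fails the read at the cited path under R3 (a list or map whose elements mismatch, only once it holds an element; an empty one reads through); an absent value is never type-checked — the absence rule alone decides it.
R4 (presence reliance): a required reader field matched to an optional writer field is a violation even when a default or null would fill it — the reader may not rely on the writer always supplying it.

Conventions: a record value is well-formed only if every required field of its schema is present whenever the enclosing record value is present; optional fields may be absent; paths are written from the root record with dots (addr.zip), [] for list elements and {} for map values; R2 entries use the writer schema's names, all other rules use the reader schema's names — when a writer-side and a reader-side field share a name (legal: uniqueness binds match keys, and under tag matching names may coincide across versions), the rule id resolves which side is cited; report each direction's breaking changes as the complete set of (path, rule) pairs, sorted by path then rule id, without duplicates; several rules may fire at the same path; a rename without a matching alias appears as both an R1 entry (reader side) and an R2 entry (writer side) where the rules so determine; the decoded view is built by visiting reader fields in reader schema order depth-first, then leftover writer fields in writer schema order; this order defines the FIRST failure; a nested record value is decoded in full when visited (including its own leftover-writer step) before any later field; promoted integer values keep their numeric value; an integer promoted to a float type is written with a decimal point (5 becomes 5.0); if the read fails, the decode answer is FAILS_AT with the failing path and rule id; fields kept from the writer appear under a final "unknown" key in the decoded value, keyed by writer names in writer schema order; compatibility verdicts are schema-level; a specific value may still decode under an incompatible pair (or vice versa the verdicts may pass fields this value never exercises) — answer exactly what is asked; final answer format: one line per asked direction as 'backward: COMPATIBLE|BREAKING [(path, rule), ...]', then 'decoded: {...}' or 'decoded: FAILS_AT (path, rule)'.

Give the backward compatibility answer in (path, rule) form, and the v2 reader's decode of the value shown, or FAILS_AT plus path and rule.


the writer's type comes first in each Invoice pair
backward pass over Invoice, reader schema v2, writer schema v1:
  attrs: paired with writer attrs (list<float32> -> list<float32>; writer optional)
  active: paired with writer active (bool -> bool; writer required)
  rating: paired with writer rating (float32 -> float64; writer required)
  verified: paired with writer verified (bool -> bool; writer required)
  enabled: paired with writer enabled (bool -> bool; writer required)
  label: no writer-side match
  nothing fires on Invoice: backward is COMPATIBLE
migrating the Invoice value to v2:
  attrs := [10.0]
  active := false
  rating := 1.5 (float32 -> float64)
  verified := false
  enabled := false
  label := null (missing; optional => null)
  => decoded: {"attrs": [10.0], "active": false, "rating": 1.5, "verified": false, "enabled": false, "label": null}
diffs on Invoice not affecting the asked answer:
  field rating in record Invoice: type float32 changed to float64 -> matters only for Invoice's forward compatibility — outside the asked direction

backward: COMPATIBLE []; decoded: {"attrs": [10.0], "active": false, "rating": 1.5, "verified": false, "enabled": false, "label": null}
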